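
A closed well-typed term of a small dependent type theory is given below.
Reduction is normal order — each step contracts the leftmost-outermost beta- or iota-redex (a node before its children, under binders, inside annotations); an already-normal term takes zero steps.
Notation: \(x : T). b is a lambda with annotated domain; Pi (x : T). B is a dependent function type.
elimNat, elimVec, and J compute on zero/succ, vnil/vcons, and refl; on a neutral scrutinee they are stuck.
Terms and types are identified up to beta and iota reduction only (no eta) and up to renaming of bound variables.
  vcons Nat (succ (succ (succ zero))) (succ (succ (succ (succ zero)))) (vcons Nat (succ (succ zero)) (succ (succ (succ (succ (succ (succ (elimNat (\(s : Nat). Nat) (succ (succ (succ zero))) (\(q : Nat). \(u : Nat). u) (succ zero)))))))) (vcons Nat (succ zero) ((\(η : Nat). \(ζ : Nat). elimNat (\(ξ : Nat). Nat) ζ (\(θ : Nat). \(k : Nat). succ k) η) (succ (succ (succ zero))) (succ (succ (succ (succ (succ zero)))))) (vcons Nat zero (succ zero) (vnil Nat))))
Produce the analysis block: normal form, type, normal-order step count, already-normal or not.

resulting normal form:
  vcons Nat (succ (succ (succ zero))) (succ (succ (succ (succ zero)))) (vcons Nat (succ (succ zero)) (succ (succ (succ (succ (succ (succ (succ (succ (succ zero))))))))) (vcons Nat (succ zero) (succ (succ (succ (succ (succ (succ (succ (succ zero)))))))) (vcons Nat zero (succ zero) (vnil Nat))))
type:
  Vec Nat (succ (succ (succ (succ zero))))
steps to reach normal form (normal order): 16
term was already normal: no
first redex: an elimNat iota-redex


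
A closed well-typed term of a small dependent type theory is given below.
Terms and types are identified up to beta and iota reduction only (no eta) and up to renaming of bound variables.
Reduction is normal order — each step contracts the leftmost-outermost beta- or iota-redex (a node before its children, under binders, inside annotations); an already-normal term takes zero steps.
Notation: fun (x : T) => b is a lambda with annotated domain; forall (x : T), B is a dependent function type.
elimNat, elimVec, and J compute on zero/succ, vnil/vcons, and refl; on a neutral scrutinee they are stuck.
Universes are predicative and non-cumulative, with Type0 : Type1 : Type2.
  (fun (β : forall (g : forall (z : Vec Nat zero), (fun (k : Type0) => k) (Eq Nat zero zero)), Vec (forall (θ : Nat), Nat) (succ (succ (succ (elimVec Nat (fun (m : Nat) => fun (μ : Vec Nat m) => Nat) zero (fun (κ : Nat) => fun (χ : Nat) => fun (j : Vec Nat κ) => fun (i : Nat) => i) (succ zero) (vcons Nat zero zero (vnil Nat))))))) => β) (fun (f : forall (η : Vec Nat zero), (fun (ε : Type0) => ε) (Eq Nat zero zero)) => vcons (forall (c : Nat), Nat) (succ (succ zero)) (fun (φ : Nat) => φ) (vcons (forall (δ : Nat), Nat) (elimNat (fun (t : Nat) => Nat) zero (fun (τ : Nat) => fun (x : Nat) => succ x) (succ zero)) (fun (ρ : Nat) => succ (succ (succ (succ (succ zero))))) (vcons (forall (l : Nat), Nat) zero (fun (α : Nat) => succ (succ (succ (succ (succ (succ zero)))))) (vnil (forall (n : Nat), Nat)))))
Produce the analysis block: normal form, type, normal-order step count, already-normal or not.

reduced normal form:
  fun (β : forall (g : Vec Nat zero), Eq Nat zero zero) => vcons (forall (z : Nat), Nat) (succ (succ zero)) (fun (k : Nat) => k) (vcons (forall (θ : Nat), Nat) (succ zero) (fun (m : Nat) => succ (succ (succ (succ (succ zero))))) (vcons (forall (μ : Nat), Nat) zero (fun (κ : Nat) => succ (succ (succ (succ (succ (succ zero)))))) (vnil (forall (χ : Nat), Nat))))
type:
  forall (β : forall (g : Vec Nat zero), Eq Nat zero zero), Vec (forall (z : Nat), Nat) (succ (succ (succ zero)))
steps to reach normal form (normal order): 6
already normal: no
first redex: a beta-redex


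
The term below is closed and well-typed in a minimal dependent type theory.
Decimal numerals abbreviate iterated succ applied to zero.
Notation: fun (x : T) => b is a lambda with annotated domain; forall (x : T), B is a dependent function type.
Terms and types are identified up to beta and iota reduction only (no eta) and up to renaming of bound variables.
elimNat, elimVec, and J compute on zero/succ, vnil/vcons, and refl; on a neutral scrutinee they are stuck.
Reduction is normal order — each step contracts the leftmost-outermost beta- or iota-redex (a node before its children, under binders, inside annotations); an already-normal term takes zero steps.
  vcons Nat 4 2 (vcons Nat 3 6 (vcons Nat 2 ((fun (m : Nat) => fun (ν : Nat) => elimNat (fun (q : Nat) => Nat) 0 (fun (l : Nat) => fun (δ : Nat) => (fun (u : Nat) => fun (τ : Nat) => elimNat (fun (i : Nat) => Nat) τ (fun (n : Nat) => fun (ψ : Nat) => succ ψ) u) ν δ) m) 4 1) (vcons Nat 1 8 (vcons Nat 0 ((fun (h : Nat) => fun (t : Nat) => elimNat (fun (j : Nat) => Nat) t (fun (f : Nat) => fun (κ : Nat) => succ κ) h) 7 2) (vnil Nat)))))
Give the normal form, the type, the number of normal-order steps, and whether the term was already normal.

reduced normal form:
  vcons Nat 4 2 (vcons Nat 3 6 (vcons Nat 2 4 (vcons Nat 1 8 (vcons Nat 0 9 (vnil Nat)))))
type:
  Vec Nat 5
reduction steps (normal order): 63
already normal: no
first contracted redex: a beta-redex


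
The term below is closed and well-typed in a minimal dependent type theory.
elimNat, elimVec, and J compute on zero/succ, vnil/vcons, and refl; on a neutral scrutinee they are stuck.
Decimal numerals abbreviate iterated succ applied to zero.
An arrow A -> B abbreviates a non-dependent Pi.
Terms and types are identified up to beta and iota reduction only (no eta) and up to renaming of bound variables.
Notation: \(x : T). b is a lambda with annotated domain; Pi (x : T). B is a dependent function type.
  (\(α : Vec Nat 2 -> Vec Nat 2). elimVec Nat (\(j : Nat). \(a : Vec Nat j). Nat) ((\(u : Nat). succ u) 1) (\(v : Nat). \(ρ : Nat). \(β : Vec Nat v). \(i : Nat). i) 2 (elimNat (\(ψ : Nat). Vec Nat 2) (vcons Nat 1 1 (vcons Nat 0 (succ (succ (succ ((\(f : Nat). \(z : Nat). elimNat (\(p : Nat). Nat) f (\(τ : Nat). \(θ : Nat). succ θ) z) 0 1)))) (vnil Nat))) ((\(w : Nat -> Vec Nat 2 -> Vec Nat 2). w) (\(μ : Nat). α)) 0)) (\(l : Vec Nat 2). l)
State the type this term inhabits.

type:
  Nat


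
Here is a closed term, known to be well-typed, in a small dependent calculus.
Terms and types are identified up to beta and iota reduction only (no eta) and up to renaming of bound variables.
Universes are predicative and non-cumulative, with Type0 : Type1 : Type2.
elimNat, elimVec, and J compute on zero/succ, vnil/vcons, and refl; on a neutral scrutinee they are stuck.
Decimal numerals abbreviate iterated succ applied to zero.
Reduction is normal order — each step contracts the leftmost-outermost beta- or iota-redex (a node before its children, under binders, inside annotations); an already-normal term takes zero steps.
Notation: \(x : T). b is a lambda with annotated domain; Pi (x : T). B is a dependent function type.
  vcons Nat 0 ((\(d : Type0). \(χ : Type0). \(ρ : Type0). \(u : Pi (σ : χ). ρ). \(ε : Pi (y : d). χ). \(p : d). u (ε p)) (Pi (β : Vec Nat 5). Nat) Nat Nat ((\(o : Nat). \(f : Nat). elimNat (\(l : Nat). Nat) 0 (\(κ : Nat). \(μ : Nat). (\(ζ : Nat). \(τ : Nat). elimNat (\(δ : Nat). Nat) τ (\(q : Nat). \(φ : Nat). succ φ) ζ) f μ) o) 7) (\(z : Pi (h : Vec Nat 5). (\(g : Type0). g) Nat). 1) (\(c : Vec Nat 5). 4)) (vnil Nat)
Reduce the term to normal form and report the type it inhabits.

normal form:
  vcons Nat 0 7 (vnil Nat)
type:
  Vec Nat 1
observation: the leftmost-outermost redex is a beta-redex, and normalization takes 79 steps.


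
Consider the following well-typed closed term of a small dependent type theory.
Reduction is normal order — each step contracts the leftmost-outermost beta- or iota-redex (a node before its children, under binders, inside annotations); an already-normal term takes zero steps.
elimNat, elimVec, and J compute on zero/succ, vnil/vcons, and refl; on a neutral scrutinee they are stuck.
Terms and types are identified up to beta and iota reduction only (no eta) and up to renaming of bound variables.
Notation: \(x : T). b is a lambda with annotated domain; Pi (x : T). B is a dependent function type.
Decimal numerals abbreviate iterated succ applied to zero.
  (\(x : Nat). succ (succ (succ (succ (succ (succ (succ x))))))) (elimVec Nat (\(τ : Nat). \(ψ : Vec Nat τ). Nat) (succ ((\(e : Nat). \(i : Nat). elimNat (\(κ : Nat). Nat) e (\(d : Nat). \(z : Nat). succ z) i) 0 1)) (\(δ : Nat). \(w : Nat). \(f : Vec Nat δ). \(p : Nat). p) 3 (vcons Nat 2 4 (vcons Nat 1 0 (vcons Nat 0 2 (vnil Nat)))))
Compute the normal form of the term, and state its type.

resulting normal form:
  9
the term's type:
  Nat
observation: normalization takes exactly 23 steps under the normal-order strategy.


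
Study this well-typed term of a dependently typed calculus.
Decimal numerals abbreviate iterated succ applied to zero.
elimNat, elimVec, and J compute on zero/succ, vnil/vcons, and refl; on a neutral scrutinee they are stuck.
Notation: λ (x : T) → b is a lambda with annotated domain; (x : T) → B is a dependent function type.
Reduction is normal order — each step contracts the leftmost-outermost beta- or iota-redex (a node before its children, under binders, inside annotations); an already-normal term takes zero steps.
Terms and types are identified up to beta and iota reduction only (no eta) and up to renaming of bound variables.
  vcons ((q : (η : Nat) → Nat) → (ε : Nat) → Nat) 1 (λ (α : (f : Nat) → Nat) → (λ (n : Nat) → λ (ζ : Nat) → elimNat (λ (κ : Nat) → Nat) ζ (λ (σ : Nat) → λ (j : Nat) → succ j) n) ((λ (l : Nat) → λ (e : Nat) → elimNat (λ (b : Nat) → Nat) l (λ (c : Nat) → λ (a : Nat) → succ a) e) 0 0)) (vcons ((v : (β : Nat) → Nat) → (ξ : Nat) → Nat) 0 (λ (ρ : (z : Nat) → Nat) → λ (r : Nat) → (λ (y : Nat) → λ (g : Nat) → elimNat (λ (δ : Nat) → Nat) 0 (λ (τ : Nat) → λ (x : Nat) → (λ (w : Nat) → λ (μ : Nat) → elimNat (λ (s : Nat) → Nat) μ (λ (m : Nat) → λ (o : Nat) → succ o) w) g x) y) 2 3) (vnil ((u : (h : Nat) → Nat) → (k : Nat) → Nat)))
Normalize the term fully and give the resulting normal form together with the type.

resulting normal form:
  vcons ((q : (η : Nat) → Nat) → (ε : Nat) → Nat) 1 (λ (α : (f : Nat) → Nat) → λ (n : Nat) → n) (vcons ((ζ : (κ : Nat) → Nat) → (σ : Nat) → Nat) 0 (λ (j : (l : Nat) → Nat) → λ (e : Nat) → 6) (vnil ((b : (c : Nat) → Nat) → (a : Nat) → Nat)))
the term's type:
  Vec ((q : (η : Nat) → Nat) → (ε : Nat) → Nat) 2
observation: 38 normal-order steps separate the term from its normal form.


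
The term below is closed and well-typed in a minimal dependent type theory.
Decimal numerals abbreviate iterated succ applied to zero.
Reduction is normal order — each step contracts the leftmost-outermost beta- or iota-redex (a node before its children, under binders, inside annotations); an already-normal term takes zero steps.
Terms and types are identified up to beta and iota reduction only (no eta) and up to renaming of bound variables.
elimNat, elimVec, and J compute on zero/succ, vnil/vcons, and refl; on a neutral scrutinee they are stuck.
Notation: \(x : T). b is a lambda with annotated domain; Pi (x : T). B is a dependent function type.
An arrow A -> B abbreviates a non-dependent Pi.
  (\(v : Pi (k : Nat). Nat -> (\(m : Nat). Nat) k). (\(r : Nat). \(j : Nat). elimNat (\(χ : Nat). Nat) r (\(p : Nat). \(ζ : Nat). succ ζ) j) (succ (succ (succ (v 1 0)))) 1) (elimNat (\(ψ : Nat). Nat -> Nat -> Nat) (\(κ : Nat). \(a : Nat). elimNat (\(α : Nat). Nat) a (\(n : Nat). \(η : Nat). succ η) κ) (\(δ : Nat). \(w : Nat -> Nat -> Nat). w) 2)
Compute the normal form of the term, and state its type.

resulting normal form:
  5
type:
  Nat
observation: the term reaches its normal form after 20 normal-order steps.


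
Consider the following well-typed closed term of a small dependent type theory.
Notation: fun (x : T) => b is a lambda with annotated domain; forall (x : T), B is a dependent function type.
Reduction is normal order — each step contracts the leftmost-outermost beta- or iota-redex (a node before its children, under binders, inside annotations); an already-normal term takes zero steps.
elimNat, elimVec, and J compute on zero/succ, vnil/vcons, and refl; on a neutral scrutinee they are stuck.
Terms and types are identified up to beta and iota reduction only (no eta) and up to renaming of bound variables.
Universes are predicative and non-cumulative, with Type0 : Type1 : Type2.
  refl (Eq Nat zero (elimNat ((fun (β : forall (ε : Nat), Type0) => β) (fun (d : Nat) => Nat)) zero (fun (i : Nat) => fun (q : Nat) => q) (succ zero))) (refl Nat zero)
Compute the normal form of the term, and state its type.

normal form:
  refl (Eq Nat zero zero) (refl Nat zero)
inferred type:
  Eq (Eq Nat zero zero) (refl Nat zero) (refl Nat zero)
observation: the leftmost-outermost redex is an elimNat iota-redex, and normalization takes 4 steps.


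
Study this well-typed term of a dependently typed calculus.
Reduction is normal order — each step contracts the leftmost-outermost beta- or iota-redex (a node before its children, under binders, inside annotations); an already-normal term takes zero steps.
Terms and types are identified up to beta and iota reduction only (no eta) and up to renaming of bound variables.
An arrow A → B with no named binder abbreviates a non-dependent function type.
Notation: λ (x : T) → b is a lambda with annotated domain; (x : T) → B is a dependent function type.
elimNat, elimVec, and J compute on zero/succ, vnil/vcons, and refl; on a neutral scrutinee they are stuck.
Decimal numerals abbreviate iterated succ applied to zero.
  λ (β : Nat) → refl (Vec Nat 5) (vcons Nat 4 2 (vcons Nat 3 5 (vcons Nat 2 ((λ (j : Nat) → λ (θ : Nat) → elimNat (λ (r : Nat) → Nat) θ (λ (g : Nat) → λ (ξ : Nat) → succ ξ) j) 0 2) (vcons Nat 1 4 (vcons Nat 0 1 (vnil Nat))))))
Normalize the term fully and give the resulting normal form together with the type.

resulting normal form:
  λ (β : Nat) → refl (Vec Nat 5) (vcons Nat 4 2 (vcons Nat 3 5 (vcons Nat 2 2 (vcons Nat 1 4 (vcons Nat 0 1 (vnil Nat))))))
inferred type:
  Nat → Eq (Vec Nat 5) (vcons Nat 4 2 (vcons Nat 3 5 (vcons Nat 2 2 (vcons Nat 1 4 (vcons Nat 0 1 (vnil Nat)))))) (vcons Nat 4 2 (vcons Nat 3 5 (vcons Nat 2 2 (vcons Nat 1 4 (vcons Nat 0 1 (vnil Nat))))))
observation: normalization takes exactly 3 steps under the normal-order strategy.


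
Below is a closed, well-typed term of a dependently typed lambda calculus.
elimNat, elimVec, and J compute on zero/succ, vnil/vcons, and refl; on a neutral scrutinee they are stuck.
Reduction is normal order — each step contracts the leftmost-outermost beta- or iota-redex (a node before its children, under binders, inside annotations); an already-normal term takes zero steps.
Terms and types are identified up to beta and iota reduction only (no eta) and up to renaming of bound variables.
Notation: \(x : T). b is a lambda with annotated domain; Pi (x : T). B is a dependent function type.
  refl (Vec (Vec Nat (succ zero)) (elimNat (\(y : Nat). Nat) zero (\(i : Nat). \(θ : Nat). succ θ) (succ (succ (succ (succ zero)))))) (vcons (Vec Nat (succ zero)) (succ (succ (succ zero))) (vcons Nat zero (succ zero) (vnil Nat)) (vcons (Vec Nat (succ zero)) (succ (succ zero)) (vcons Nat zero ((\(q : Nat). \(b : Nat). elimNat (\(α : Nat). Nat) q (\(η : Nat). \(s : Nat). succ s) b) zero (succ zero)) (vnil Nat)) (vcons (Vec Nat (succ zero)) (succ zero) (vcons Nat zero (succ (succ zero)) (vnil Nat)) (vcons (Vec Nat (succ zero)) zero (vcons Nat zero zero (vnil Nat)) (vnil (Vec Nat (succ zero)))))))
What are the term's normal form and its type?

reduced normal form:
  refl (Vec (Vec Nat (succ zero)) (succ (succ (succ (succ zero))))) (vcons (Vec Nat (succ zero)) (succ (succ (succ zero))) (vcons Nat zero (succ zero) (vnil Nat)) (vcons (Vec Nat (succ zero)) (succ (succ zero)) (vcons Nat zero (succ zero) (vnil Nat)) (vcons (Vec Nat (succ zero)) (succ zero) (vcons Nat zero (succ (succ zero)) (vnil Nat)) (vcons (Vec Nat (succ zero)) zero (vcons Nat zero zero (vnil Nat)) (vnil (Vec Nat (succ zero)))))))
type:
  Eq (Vec (Vec Nat (succ zero)) (succ (succ (succ (succ zero))))) (vcons (Vec Nat (succ zero)) (succ (succ (succ zero))) (vcons Nat zero (succ zero) (vnil Nat)) (vcons (Vec Nat (succ zero)) (succ (succ zero)) (vcons Nat zero (succ zero) (vnil Nat)) (vcons (Vec Nat (succ zero)) (succ zero) (vcons Nat zero (succ (succ zero)) (vnil Nat)) (vcons (Vec Nat (succ zero)) zero (vcons Nat zero zero (vnil Nat)) (vnil (Vec Nat (succ zero))))))) (vcons (Vec Nat (succ zero)) (succ (succ (succ zero))) (vcons Nat zero (succ zero) (vnil Nat)) (vcons (Vec Nat (succ zero)) (succ (succ zero)) (vcons Nat zero (succ zero) (vnil Nat)) (vcons (Vec Nat (succ zero)) (succ zero) (vcons Nat zero (succ (succ zero)) (vnil Nat)) (vcons (Vec Nat (succ zero)) zero (vcons Nat zero zero (vnil Nat)) (vnil (Vec Nat (succ zero)))))))
observation: normalization takes exactly 19 steps under the normal-order strategy.


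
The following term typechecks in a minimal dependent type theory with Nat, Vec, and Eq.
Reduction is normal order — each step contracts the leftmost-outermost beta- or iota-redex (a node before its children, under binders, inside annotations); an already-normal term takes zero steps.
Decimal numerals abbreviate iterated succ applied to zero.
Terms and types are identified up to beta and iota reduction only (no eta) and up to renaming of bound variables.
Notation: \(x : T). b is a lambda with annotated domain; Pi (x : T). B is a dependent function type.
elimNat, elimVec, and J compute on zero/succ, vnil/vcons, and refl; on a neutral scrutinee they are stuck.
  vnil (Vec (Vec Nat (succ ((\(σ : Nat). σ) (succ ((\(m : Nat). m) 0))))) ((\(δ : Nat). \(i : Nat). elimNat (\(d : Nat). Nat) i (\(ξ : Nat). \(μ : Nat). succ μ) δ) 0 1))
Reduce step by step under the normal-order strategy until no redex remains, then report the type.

reduction (normal order):
  vnil (Vec (Vec Nat (succ ((\(σ : Nat). σ) (succ ((\(m : Nat). m) 0))))) ((\(δ : Nat). \(i : Nat). elimNat (\(d : Nat). Nat) i (\(ξ : Nat). \(μ : Nat). succ μ) δ) 0 1))
  ~> vnil (Vec (Vec Nat (succ (succ ((\(σ : Nat). σ) 0)))) ((\(m : Nat). \(δ : Nat). elimNat (\(i : Nat). Nat) δ (\(d : Nat). \(ξ : Nat). succ ξ) m) 0 1))
  ~> vnil (Vec (Vec Nat 2) ((\(σ : Nat). \(m : Nat). elimNat (\(δ : Nat). Nat) m (\(i : Nat). \(d : Nat). succ d) σ) 0 1))
  ~> vnil (Vec (Vec Nat 2) ((\(σ : Nat). elimNat (\(m : Nat). Nat) σ (\(δ : Nat). \(i : Nat). succ i) 0) 1))
  ~> vnil (Vec (Vec Nat 2) (elimNat (\(σ : Nat). Nat) 1 (\(m : Nat). \(δ : Nat). succ δ) 0))
  ~> vnil (Vec (Vec Nat 2) 1)
the term's type:
  Vec (Vec (Vec Nat 2) 1) 0


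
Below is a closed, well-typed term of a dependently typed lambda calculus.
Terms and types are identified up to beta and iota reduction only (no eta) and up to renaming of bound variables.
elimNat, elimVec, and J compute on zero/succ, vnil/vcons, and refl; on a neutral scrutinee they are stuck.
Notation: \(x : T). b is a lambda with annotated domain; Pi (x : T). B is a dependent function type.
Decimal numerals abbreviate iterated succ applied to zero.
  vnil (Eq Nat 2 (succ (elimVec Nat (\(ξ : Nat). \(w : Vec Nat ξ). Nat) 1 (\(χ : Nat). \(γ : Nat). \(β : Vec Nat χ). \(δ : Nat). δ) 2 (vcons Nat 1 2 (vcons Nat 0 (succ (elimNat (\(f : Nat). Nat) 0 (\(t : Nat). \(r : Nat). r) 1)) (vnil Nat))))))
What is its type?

the term's type:
  Vec (Eq Nat 2 2) 0


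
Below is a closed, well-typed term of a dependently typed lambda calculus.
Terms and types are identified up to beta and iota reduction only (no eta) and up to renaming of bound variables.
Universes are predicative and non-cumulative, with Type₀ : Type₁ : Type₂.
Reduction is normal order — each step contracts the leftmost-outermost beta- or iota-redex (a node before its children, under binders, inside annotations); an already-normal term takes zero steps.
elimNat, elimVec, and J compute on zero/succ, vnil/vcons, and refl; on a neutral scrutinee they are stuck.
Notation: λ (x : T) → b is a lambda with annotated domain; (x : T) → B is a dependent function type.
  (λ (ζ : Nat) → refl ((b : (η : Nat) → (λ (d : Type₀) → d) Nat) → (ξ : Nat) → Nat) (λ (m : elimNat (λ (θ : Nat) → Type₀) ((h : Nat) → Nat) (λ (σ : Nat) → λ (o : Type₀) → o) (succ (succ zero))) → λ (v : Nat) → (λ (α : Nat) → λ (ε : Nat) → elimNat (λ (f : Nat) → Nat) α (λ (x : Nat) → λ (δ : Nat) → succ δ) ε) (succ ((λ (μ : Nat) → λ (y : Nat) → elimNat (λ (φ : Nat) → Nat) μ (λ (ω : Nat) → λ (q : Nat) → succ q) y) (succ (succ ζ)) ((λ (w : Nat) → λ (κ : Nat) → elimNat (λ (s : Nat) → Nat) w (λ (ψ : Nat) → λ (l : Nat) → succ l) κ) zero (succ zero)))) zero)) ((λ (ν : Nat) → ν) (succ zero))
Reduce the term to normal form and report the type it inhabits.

reduced normal form:
  refl ((ζ : (b : Nat) → Nat) → (η : Nat) → Nat) (λ (d : (ξ : Nat) → Nat) → λ (m : Nat) → succ (succ (succ (succ (succ zero)))))
inferred type:
  Eq ((ζ : (b : Nat) → Nat) → (η : Nat) → Nat) (λ (d : (ξ : Nat) → Nat) → λ (m : Nat) → succ (succ (succ (succ (succ zero))))) (λ (θ : (h : Nat) → Nat) → λ (σ : Nat) → succ (succ (succ (succ (succ zero)))))


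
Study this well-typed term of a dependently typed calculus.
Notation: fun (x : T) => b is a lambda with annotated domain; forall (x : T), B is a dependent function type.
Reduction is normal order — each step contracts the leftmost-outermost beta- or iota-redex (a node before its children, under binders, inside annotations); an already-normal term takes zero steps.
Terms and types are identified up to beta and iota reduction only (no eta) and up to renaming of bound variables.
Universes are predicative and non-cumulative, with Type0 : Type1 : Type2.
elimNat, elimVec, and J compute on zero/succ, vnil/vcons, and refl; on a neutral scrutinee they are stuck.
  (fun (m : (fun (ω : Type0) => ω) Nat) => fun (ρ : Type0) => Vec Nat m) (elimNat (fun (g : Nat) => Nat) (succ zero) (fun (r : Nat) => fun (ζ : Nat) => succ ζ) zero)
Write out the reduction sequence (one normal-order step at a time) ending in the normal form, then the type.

normal-order reduction:
  (fun (m : (fun (ω : Type0) => ω) Nat) => fun (ρ : Type0) => Vec Nat m) (elimNat (fun (g : Nat) => Nat) (succ zero) (fun (r : Nat) => fun (ζ : Nat) => succ ζ) zero)
  ~> fun (m : Type0) => Vec Nat (elimNat (fun (ω : Nat) => Nat) (succ zero) (fun (ρ : Nat) => fun (g : Nat) => succ g) zero)
  ~> fun (m : Type0) => Vec Nat (succ zero)
type:
  forall (m : Type0), Type0


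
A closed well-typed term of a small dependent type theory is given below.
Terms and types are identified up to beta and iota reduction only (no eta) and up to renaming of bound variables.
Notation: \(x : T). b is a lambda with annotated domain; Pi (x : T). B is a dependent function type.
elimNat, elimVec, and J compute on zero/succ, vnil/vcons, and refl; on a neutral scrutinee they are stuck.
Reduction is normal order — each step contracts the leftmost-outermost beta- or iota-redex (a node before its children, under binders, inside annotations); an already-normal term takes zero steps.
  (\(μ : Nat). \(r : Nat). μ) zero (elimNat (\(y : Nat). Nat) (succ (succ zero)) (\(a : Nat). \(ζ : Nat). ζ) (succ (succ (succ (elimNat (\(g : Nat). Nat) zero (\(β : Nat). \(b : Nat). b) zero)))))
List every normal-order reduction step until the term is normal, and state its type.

normal-order reduction:
  (\(μ : Nat). \(r : Nat). μ) zero (elimNat (\(y : Nat). Nat) (succ (succ zero)) (\(a : Nat). \(ζ : Nat). ζ) (succ (succ (succ (elimNat (\(g : Nat). Nat) zero (\(β : Nat). \(b : Nat). b) zero)))))
  ~> (\(μ : Nat). zero) (elimNat (\(r : Nat). Nat) (succ (succ zero)) (\(y : Nat). \(a : Nat). a) (succ (succ (succ (elimNat (\(ζ : Nat). Nat) zero (\(g : Nat). \(β : Nat). β) zero)))))
  ~> zero
type:
  Nat


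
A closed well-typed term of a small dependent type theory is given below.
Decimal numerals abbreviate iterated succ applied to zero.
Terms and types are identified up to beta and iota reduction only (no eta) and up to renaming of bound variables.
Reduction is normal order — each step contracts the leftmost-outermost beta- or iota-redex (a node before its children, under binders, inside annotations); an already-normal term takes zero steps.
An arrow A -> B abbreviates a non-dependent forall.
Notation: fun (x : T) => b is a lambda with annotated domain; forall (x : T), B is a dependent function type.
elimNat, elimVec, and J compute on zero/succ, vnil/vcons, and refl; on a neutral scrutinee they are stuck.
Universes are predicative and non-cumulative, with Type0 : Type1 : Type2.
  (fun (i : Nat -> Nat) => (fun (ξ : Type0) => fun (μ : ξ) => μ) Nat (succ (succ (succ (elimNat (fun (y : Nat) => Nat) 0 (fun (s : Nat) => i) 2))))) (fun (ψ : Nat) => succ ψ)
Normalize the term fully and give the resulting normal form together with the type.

normal form:
  5
inferred type:
  Nat
observation: 10 normal-order steps separate the term from its normal form.


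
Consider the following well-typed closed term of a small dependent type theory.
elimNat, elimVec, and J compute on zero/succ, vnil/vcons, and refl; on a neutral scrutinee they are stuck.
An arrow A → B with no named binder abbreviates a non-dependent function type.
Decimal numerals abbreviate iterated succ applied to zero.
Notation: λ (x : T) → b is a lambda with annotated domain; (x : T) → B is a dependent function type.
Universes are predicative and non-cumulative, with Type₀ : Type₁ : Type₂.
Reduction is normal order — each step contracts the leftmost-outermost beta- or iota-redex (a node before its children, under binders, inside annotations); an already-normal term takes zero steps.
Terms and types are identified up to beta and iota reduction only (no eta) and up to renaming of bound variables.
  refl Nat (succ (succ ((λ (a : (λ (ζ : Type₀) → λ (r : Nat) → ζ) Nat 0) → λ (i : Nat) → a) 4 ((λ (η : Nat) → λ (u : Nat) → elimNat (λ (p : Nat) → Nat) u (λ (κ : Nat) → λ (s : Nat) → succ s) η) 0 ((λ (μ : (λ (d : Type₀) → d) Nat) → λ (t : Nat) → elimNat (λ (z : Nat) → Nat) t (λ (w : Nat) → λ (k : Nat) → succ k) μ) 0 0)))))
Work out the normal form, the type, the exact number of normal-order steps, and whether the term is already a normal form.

resulting normal form:
  refl Nat 6
the term's type:
  Eq Nat 6 6
reduction steps (normal order): 2
started in normal form: no
first contracted redex: a beta-redex


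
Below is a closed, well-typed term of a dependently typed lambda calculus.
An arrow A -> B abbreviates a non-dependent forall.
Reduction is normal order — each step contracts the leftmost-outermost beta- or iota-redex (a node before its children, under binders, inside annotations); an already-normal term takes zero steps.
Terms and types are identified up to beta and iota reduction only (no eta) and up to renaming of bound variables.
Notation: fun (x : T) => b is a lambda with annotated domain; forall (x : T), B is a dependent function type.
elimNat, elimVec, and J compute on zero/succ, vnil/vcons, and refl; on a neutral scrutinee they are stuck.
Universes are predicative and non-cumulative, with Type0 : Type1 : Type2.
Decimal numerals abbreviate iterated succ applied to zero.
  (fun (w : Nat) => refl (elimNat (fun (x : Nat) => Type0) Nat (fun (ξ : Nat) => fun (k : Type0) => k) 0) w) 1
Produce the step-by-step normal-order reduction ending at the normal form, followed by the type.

normal-order reduction:
  (fun (w : Nat) => refl (elimNat (fun (x : Nat) => Type0) Nat (fun (ξ : Nat) => fun (k : Type0) => k) 0) w) 1
  ~> refl (elimNat (fun (w : Nat) => Type0) Nat (fun (x : Nat) => fun (ξ : Type0) => ξ) 0) 1
  ~> refl Nat 1
the term's type:
  Eq Nat 1 1


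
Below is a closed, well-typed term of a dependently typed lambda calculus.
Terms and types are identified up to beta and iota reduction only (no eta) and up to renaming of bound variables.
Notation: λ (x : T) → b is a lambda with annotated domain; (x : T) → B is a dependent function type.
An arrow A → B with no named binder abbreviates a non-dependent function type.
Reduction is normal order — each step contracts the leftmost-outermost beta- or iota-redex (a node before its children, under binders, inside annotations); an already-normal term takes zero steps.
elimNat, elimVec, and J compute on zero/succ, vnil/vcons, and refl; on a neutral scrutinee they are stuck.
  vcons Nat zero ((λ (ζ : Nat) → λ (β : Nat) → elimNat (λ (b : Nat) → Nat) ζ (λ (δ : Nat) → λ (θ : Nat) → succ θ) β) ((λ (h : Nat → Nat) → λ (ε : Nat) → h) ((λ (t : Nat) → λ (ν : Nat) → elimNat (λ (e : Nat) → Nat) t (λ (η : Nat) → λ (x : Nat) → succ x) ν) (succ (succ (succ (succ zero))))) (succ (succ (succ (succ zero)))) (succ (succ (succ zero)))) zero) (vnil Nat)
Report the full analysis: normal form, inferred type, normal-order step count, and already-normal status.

resulting normal form:
  vcons Nat zero (succ (succ (succ (succ (succ (succ (succ zero))))))) (vnil Nat)
type:
  Vec Nat (succ zero)
normal-order step count: 17
already normal: no
first redex: a beta-redex


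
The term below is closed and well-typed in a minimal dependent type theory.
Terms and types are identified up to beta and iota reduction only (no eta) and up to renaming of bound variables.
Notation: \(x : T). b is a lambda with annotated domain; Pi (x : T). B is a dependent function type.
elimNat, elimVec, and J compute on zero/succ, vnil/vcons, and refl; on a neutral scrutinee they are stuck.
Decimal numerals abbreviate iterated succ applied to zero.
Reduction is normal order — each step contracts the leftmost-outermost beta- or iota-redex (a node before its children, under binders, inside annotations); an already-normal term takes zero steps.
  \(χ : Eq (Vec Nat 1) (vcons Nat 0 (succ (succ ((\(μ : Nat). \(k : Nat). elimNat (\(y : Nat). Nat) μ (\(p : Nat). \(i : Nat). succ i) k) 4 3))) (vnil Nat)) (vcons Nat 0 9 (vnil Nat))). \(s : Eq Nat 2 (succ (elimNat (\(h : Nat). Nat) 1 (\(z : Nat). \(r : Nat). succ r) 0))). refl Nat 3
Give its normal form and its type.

resulting normal form:
  \(χ : Eq (Vec Nat 1) (vcons Nat 0 9 (vnil Nat)) (vcons Nat 0 9 (vnil Nat))). \(μ : Eq Nat 2 2). refl Nat 3
the term's type:
  Pi (χ : Eq (Vec Nat 1) (vcons Nat 0 9 (vnil Nat)) (vcons Nat 0 9 (vnil Nat))). Pi (μ : Eq Nat 2 2). Eq Nat 3 3
observation: the first redex contracted is a beta-redex; the normal form is reached in 13 normal-order steps.


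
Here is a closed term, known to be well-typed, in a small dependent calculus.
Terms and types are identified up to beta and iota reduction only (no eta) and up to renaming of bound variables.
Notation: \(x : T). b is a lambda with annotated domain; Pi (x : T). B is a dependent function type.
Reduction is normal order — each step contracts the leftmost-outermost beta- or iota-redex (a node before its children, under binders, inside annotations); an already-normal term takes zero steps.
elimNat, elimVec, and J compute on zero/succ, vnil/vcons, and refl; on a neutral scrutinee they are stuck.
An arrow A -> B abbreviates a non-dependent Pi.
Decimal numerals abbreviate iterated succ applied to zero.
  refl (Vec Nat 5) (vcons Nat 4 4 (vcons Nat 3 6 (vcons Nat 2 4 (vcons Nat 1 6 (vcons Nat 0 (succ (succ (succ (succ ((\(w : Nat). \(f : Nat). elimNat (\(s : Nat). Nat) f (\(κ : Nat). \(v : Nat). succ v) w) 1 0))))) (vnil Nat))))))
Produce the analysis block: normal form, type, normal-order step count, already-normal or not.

normal form:
  refl (Vec Nat 5) (vcons Nat 4 4 (vcons Nat 3 6 (vcons Nat 2 4 (vcons Nat 1 6 (vcons Nat 0 5 (vnil Nat))))))
type:
  Eq (Vec Nat 5) (vcons Nat 4 4 (vcons Nat 3 6 (vcons Nat 2 4 (vcons Nat 1 6 (vcons Nat 0 5 (vnil Nat)))))) (vcons Nat 4 4 (vcons Nat 3 6 (vcons Nat 2 4 (vcons Nat 1 6 (vcons Nat 0 5 (vnil Nat))))))
normal-order step count: 6
already normal: no
first contracted redex: a beta-redex


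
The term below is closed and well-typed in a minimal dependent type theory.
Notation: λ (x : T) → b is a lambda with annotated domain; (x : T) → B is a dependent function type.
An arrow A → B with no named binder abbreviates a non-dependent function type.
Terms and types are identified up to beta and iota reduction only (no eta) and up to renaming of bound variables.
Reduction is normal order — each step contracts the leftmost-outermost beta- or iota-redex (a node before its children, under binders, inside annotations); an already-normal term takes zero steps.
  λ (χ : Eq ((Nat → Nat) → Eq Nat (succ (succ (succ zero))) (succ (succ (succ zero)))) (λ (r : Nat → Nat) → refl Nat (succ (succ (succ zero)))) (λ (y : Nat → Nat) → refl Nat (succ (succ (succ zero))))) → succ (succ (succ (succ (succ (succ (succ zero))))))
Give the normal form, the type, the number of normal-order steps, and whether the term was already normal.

resulting normal form:
  λ (χ : Eq ((Nat → Nat) → Eq Nat (succ (succ (succ zero))) (succ (succ (succ zero)))) (λ (r : Nat → Nat) → refl Nat (succ (succ (succ zero)))) (λ (y : Nat → Nat) → refl Nat (succ (succ (succ zero))))) → succ (succ (succ (succ (succ (succ (succ zero))))))
inferred type:
  Eq ((Nat → Nat) → Eq Nat (succ (succ (succ zero))) (succ (succ (succ zero)))) (λ (χ : Nat → Nat) → refl Nat (succ (succ (succ zero)))) (λ (r : Nat → Nat) → refl Nat (succ (succ (succ zero)))) → Nat
reduction steps (normal order): 0
already normal: yes


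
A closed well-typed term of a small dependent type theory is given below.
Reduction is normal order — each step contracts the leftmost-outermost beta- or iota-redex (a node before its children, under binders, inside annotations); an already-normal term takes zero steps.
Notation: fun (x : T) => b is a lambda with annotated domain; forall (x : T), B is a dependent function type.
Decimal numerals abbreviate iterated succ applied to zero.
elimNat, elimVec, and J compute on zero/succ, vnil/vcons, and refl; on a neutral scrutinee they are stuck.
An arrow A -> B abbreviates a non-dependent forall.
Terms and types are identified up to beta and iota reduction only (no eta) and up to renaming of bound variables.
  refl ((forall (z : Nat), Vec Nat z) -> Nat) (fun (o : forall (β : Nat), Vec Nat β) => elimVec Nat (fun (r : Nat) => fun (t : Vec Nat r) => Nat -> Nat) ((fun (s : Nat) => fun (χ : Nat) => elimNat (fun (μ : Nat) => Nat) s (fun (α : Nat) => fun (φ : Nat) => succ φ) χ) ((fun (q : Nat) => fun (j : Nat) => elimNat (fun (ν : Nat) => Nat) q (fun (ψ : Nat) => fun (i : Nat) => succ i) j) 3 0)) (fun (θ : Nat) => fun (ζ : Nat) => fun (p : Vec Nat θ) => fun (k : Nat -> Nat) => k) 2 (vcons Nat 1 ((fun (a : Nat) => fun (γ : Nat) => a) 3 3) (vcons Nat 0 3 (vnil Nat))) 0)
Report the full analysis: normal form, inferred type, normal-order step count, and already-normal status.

resulting normal form:
  refl ((forall (z : Nat), Vec Nat z) -> Nat) (fun (o : forall (β : Nat), Vec Nat β) => 3)
the term's type:
  Eq ((forall (z : Nat), Vec Nat z) -> Nat) (fun (o : forall (β : Nat), Vec Nat β) => 3) (fun (r : forall (t : Nat), Vec Nat t) => 3)
reduction steps (normal order): 17
already normal: no
first contracted redex: an elimVec iota-redex


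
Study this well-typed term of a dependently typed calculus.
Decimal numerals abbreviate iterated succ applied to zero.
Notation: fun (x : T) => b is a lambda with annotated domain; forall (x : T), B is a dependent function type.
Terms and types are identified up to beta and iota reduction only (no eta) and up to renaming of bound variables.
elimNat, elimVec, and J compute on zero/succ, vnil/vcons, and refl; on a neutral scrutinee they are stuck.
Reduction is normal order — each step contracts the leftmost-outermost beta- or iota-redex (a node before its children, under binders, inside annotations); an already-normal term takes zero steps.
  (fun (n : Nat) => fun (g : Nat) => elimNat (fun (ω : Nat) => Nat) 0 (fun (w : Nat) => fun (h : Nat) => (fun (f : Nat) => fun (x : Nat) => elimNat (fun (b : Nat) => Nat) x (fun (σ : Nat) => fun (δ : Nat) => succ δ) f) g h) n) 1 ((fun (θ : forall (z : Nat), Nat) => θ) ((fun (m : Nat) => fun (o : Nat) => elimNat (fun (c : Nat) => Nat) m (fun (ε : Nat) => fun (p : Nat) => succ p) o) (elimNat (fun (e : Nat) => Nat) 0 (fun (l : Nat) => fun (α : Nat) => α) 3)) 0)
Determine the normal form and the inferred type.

normal form:
  0
inferred type:
  Nat
observation: the term reaches its normal form after 23 normal-order steps.


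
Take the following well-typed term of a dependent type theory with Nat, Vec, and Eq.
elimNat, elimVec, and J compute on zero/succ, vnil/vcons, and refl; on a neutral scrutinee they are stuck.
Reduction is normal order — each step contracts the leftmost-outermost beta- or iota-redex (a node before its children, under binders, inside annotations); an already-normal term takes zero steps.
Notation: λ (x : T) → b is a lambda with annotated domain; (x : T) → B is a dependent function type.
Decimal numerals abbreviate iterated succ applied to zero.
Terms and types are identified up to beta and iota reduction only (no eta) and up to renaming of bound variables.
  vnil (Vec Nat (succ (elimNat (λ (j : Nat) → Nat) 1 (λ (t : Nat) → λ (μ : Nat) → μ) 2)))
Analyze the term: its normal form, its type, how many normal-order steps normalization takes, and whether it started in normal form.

reduced normal form:
  vnil (Vec Nat 2)
the term's type:
  Vec (Vec Nat 2) 0
normal-order step count: 7
started in normal form: no
first contracted redex: an elimNat iota-redex


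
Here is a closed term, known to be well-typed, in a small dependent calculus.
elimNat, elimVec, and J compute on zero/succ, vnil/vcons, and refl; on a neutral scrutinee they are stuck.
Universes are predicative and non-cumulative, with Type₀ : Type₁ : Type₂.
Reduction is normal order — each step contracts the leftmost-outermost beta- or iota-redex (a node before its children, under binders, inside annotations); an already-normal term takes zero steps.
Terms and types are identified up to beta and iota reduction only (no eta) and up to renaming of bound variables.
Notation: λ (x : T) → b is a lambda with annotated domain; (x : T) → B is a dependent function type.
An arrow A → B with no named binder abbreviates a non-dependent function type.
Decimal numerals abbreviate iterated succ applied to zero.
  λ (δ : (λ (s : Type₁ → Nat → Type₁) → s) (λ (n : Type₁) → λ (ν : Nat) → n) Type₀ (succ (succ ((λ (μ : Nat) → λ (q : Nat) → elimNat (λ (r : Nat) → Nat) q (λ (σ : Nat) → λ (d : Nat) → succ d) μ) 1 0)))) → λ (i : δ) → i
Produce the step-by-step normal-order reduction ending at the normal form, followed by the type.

reduction (normal order):
  λ (δ : (λ (s : Type₁ → Nat → Type₁) → s) (λ (n : Type₁) → λ (ν : Nat) → n) Type₀ (succ (succ ((λ (μ : Nat) → λ (q : Nat) → elimNat (λ (r : Nat) → Nat) q (λ (σ : Nat) → λ (d : Nat) → succ d) μ) 1 0)))) → λ (i : δ) → i
  ~> λ (δ : (λ (s : Type₁) → λ (n : Nat) → s) Type₀ (succ (succ ((λ (ν : Nat) → λ (μ : Nat) → elimNat (λ (q : Nat) → Nat) μ (λ (r : Nat) → λ (σ : Nat) → succ σ) ν) 1 0)))) → λ (d : δ) → d
  ~> λ (δ : (λ (s : Nat) → Type₀) (succ (succ ((λ (n : Nat) → λ (ν : Nat) → elimNat (λ (μ : Nat) → Nat) ν (λ (q : Nat) → λ (r : Nat) → succ r) n) 1 0)))) → λ (σ : δ) → σ
  ~> λ (δ : Type₀) → λ (s : δ) → s
inferred type:
  (δ : Type₀) → δ → δ


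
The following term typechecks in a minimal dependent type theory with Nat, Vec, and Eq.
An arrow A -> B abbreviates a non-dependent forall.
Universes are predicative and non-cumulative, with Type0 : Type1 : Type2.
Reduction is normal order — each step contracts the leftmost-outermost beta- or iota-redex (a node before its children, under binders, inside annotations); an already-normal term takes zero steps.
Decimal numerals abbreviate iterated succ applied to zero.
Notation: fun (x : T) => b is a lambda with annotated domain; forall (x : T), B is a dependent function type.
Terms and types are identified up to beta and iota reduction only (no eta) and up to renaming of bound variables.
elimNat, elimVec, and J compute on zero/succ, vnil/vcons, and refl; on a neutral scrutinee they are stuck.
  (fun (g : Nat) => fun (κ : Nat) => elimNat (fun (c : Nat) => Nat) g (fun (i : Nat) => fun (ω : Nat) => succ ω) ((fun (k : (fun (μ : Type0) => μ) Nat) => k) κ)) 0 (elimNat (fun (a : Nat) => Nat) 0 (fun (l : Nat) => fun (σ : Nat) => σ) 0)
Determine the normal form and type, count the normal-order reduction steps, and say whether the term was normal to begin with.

reduced normal form:
  0
the term's type:
  Nat
normal-order step count: 5
already normal: no
first contracted redex: a beta-redex
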